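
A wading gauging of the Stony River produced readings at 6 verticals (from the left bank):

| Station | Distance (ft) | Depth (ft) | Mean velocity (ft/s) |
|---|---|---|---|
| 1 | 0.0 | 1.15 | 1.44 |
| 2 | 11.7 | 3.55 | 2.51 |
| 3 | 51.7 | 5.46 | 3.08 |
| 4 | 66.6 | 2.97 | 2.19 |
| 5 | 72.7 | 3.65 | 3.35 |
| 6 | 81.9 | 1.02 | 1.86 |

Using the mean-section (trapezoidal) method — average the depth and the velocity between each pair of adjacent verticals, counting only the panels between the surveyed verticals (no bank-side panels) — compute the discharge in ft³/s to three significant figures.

Panel 1-2: Δb = 11.7 ft, d̄ = (1.15+3.55)/2 = 2.35, v̄ = (1.44+2.51)/2 = 1.975 → q = 11.7×2.35×1.975 = 54.30 ft³/s
Panel 2-3: Δb = 40 ft, d̄ = (3.55+5.46)/2 = 4.505, v̄ = (2.51+3.08)/2 = 2.795 → q = 40×4.505×2.795 = 503.7 ft³/s
Panel 3-4: Δb = 14.9 ft, d̄ = (5.46+2.97)/2 = 4.215, v̄ = (3.08+2.19)/2 = 2.635 → q = 14.9×4.215×2.635 = 165.5 ft³/s
Panel 4-5: Δb = 6.1 ft, d̄ = (2.97+3.65)/2 = 3.31, v̄ = (2.19+3.35)/2 = 2.77 → q = 6.1×3.31×2.77 = 55.93 ft³/s
Panel 5-6: Δb = 9.2 ft, d̄ = (3.65+1.02)/2 = 2.335, v̄ = (3.35+1.86)/2 = 2.605 → q = 9.2×2.335×2.605 = 55.96 ft³/s
Q = Σ q = 835.3 ft³/s

835 ft³/s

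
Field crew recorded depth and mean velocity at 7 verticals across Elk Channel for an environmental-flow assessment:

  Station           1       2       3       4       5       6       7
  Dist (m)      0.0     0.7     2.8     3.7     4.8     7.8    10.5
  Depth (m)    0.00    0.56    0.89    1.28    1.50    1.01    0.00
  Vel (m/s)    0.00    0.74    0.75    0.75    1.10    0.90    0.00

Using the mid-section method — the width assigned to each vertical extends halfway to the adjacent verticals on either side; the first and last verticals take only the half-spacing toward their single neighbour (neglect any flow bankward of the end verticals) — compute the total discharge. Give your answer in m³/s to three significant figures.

w_2 = (2.8 − 0.0)/2 = 1.4 m; q_2 = 0.74 × 0.56 × 1.4 = 0.5802 m³/s
w_3 = (3.7 − 0.7)/2 = 1.5 m; q_3 = 0.75 × 0.89 × 1.5 = 1.001 m³/s
w_4 = (4.8 − 2.8)/2 = 1 m; q_4 = 0.75 × 1.28 × 1 = 0.9600 m³/s
w_5 = (7.8 − 3.7)/2 = 2.05 m; q_5 = 1.10 × 1.50 × 2.05 = 3.383 m³/s
w_6 = (10.5 − 4.8)/2 = 2.85 m; q_6 = 0.90 × 1.01 × 2.85 = 2.591 m³/s
Stations 1, 7 contribute zero (depth or velocity is 0).
Q = Σ qᵢ = 8.515 m³/s

8.51 m³/s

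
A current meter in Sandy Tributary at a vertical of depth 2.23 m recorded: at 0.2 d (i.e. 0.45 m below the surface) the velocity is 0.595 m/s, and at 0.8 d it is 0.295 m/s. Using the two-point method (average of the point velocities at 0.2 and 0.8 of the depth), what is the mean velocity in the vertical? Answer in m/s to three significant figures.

0.445 m/s

v̄ = (0.595 + 0.295) / 2 = 0.4450 m/s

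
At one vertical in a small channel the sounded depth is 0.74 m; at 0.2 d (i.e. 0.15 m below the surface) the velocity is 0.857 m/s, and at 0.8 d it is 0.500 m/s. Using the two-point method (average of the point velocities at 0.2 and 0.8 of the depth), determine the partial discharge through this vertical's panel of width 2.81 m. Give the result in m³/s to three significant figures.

1.41 m³/s

v̄ = (0.857 + 0.500) / 2 = 0.6785 m/s
q = v̄ × d × w = 0.6785 × 0.74 × 2.81 = 1.411 m³/s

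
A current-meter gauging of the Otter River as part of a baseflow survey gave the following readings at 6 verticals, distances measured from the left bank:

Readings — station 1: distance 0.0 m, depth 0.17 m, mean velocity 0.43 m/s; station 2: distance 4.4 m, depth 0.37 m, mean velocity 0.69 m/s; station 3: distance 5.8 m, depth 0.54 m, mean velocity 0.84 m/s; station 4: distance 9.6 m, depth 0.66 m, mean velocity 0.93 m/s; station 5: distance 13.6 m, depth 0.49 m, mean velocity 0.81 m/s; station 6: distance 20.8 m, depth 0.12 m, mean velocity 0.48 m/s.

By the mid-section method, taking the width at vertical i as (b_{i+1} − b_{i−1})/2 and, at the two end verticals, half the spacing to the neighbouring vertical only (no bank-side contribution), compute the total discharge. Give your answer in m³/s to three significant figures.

6.90 m³/s

w_1 = (4.4 − 0.0)/2 = 2.2 m; q_1 = 0.43 × 0.17 × 2.2 = 0.1608 m³/s
w_2 = (5.8 − 0.0)/2 = 2.9 m; q_2 = 0.69 × 0.37 × 2.9 = 0.7404 m³/s
w_3 = (9.6 − 4.4)/2 = 2.6 m; q_3 = 0.84 × 0.54 × 2.6 = 1.179 m³/s
w_4 = (13.6 − 5.8)/2 = 3.9 m; q_4 = 0.93 × 0.66 × 3.9 = 2.394 m³/s
w_5 = (20.8 − 9.6)/2 = 5.6 m; q_5 = 0.81 × 0.49 × 5.6 = 2.223 m³/s
w_6 = (20.8 − 13.6)/2 = 3.6 m; q_6 = 0.48 × 0.12 × 3.6 = 0.2074 m³/s
Q = Σ qᵢ = 6.904 m³/s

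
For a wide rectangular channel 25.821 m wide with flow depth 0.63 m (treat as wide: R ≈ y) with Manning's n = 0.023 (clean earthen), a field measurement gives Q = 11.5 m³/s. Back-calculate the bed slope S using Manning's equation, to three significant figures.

A = b·y = 25.821 × 0.63 = 16.27 m²
Wide channel: R ≈ y = 0.63 m
S = (Q·n / (1·A·R^(2/3)))² = (11.5×0.023 / (1×16.27×0.7349))² = 0.0004895

0.000490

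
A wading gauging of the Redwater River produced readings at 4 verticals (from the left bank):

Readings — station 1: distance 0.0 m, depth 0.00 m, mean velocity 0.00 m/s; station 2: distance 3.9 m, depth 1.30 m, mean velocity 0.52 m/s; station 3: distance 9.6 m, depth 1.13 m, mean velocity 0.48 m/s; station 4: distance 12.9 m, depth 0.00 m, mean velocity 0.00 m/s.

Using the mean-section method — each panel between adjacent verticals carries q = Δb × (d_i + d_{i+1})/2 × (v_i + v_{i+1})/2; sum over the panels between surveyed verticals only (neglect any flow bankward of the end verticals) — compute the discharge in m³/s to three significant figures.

Panel 1-2: Δb = 3.9 m, d̄ = (0.00+1.30)/2 = 0.65, v̄ = (0.00+0.52)/2 = 0.26 → q = 3.9×0.65×0.26 = 0.6591 m³/s
Panel 2-3: Δb = 5.7 m, d̄ = (1.30+1.13)/2 = 1.215, v̄ = (0.52+0.48)/2 = 0.5 → q = 5.7×1.215×0.5 = 3.463 m³/s
Panel 3-4: Δb = 3.3 m, d̄ = (1.13+0.00)/2 = 0.565, v̄ = (0.48+0.00)/2 = 0.24 → q = 3.3×0.565×0.24 = 0.4475 m³/s
Q = Σ q = 4.569 m³/s

4.57 m³/s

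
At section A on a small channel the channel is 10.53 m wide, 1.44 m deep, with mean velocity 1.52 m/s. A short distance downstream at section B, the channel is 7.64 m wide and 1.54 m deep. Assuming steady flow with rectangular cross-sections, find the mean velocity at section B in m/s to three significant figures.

1.96 m/s

Q = A₁V₁ = (10.53×1.44) × 1.52 = 23.05 m³/s
A₂ = 7.64 × 1.54 = 11.77 m²
V₂ = Q/A₂ = 23.05/11.77 = 1.959 m/s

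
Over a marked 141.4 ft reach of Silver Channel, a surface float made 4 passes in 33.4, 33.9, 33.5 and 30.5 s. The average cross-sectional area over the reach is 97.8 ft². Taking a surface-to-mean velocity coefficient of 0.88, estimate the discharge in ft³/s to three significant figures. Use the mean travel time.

t̄ = (33.4 + 33.9 + 33.5 + 30.5) / 4 = 32.825 s
v_surface = L / t̄ = 141.4 / 32.825 = 4.308 ft/s
v_mean = 0.88 × 4.308 = 3.791 ft/s
Q = A × v_mean = 97.8 × 3.791 = 370.7 ft³/s

371 ft³/s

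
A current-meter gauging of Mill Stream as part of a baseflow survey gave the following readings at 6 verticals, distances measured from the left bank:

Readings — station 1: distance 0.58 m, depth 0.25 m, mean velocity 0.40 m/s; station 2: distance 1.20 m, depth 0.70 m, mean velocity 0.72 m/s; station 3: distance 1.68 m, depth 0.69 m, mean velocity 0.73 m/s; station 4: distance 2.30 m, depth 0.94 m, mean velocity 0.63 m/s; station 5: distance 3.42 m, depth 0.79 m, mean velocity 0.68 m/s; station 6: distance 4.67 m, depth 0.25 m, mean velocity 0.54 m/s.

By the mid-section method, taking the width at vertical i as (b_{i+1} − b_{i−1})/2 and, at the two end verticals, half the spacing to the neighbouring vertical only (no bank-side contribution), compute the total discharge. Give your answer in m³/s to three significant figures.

w_1 = (1.20 − 0.58)/2 = 0.31 m; q_1 = 0.40 × 0.25 × 0.31 = 0.03100 m³/s
w_2 = (1.68 − 0.58)/2 = 0.55 m; q_2 = 0.72 × 0.70 × 0.55 = 0.2772 m³/s
w_3 = (2.30 − 1.20)/2 = 0.55 m; q_3 = 0.73 × 0.69 × 0.55 = 0.2770 m³/s
w_4 = (3.42 − 1.68)/2 = 0.87 m; q_4 = 0.63 × 0.94 × 0.87 = 0.5152 m³/s
w_5 = (4.67 − 2.30)/2 = 1.185 m; q_5 = 0.68 × 0.79 × 1.185 = 0.6366 m³/s
w_6 = (4.67 − 3.42)/2 = 0.625 m; q_6 = 0.54 × 0.25 × 0.625 = 0.08438 m³/s
Q = Σ qᵢ = 1.821 m³/s

1.82 m³/s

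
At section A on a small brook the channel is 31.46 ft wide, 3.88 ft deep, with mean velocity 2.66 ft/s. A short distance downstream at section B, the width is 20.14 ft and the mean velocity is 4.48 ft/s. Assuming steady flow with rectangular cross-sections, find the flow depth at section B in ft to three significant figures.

Q = A₁V₁ = (31.46×3.88) × 2.66 = 324.7 ft³/s
d₂ = Q/(b₂ V₂) = 324.7/(20.14×4.48) = 3.599 ft

3.60 ft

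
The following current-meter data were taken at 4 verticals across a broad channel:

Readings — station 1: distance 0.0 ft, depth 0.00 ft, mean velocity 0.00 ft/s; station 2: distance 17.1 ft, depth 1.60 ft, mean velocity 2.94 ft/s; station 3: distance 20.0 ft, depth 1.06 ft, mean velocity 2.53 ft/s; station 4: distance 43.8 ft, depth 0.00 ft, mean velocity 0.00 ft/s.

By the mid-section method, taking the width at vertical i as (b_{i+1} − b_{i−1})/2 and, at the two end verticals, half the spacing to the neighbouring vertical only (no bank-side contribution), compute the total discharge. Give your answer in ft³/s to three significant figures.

w_2 = (20.0 − 0.0)/2 = 10 ft; q_2 = 2.94 × 1.60 × 10 = 47.04 ft³/s
w_3 = (43.8 − 17.1)/2 = 13.35 ft; q_3 = 2.53 × 1.06 × 13.35 = 35.80 ft³/s
Stations 1, 4 contribute zero (depth or velocity is 0).
Q = Σ qᵢ = 82.84 ft³/s

82.8 ft³/s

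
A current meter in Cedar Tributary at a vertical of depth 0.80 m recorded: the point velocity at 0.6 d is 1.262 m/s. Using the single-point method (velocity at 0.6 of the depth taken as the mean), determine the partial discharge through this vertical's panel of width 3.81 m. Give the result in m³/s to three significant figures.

v̄ = v₀.₆ = 1.262 m/s
q = v̄ × d × w = 1.262 × 0.80 × 3.81 = 3.847 m³/s

3.85 m³/s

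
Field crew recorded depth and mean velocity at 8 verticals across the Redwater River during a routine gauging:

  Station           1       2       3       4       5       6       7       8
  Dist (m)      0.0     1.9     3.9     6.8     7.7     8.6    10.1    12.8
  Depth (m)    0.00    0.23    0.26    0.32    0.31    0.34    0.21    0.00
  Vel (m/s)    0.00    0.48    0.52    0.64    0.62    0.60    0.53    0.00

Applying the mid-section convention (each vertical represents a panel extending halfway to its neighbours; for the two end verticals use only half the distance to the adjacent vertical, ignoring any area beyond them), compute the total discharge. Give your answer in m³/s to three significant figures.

w_2 = (3.9 − 0.0)/2 = 1.95 m; q_2 = 0.48 × 0.23 × 1.95 = 0.2153 m³/s
w_3 = (6.8 − 1.9)/2 = 2.45 m; q_3 = 0.52 × 0.26 × 2.45 = 0.3312 m³/s
w_4 = (7.7 − 3.9)/2 = 1.9 m; q_4 = 0.64 × 0.32 × 1.9 = 0.3891 m³/s
w_5 = (8.6 − 6.8)/2 = 0.9 m; q_5 = 0.62 × 0.31 × 0.9 = 0.1730 m³/s
w_6 = (10.1 − 7.7)/2 = 1.2 m; q_6 = 0.60 × 0.34 × 1.2 = 0.2448 m³/s
w_7 = (12.8 − 8.6)/2 = 2.1 m; q_7 = 0.53 × 0.21 × 2.1 = 0.2337 m³/s
Stations 1, 8 contribute zero (depth or velocity is 0).
Q = Σ qᵢ = 1.587 m³/s

1.59 m³/s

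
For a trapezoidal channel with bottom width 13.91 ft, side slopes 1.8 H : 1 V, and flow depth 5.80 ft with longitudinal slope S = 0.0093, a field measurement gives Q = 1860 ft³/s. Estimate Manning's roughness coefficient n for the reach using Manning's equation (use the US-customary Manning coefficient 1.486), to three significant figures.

0.0262

A = (b + z·y)·y = (13.91 + 1.8×5.80)×5.80 = 141.2 ft²
P = b + 2y√(1+z²) = 13.91 + 2×5.80×√(1+1.8²) = 37.80 ft
R = A/P = 141.2/37.80 = 3.737 ft
n = (1.486/Q)·A·R^(2/3)·S^(1/2) = (1.486/1860) × 141.2 × 2.408 × 0.09644 = 0.02620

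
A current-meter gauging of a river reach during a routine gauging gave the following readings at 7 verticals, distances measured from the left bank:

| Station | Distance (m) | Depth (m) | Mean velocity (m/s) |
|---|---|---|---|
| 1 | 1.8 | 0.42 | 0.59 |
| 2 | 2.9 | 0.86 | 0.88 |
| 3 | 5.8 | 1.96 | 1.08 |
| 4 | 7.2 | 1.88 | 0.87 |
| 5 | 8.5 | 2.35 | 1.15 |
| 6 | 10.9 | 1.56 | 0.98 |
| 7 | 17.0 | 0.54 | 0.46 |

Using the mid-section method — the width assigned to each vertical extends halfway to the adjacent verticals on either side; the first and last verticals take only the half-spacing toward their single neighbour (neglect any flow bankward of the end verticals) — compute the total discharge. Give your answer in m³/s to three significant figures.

w_1 = (2.9 − 1.8)/2 = 0.55 m; q_1 = 0.59 × 0.42 × 0.55 = 0.1363 m³/s
w_2 = (5.8 − 1.8)/2 = 2 m; q_2 = 0.88 × 0.86 × 2 = 1.514 m³/s
w_3 = (7.2 − 2.9)/2 = 2.15 m; q_3 = 1.08 × 1.96 × 2.15 = 4.551 m³/s
w_4 = (8.5 − 5.8)/2 = 1.35 m; q_4 = 0.87 × 1.88 × 1.35 = 2.208 m³/s
w_5 = (10.9 − 7.2)/2 = 1.85 m; q_5 = 1.15 × 2.35 × 1.85 = 5.000 m³/s
w_6 = (17.0 − 8.5)/2 = 4.25 m; q_6 = 0.98 × 1.56 × 4.25 = 6.497 m³/s
w_7 = (17.0 − 10.9)/2 = 3.05 m; q_7 = 0.46 × 0.54 × 3.05 = 0.7576 m³/s
Q = Σ qᵢ = 20.66 m³/s

20.7 m³/s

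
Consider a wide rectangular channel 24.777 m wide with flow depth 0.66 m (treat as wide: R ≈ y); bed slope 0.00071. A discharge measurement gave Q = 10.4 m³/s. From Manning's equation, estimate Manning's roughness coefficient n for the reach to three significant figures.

A = b·y = 24.777 × 0.66 = 16.35 m²
Wide channel: R ≈ y = 0.66 m
n = (1/Q)·A·R^(2/3)·S^(1/2) = (1/10.4) × 16.35 × 0.7580 × 0.02665 = 0.03176

0.0318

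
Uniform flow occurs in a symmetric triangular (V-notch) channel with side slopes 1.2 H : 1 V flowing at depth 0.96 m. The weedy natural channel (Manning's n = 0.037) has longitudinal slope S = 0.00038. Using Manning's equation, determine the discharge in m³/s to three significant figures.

A = z·y² = 1.2×0.96² = 1.106 m²
P = 2y√(1+z²) = 2×0.96×√(1+1.2²) = 2.999 m
R = A/P = 1.106/2.999 = 0.3687 m
Q = (1/n)·A·R^(2/3)·S^(1/2) = (1/0.037) × 1.106 × 0.3687^(2/3) × 0.00038^(1/2) = 0.2996 m³/s

0.300 m³/s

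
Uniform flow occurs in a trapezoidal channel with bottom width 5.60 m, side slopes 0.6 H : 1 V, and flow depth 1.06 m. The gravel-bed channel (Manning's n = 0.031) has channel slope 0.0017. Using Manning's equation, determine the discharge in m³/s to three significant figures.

A = (b + z·y)·y = (5.60 + 0.6×1.06)×1.06 = 6.610 m²
P = b + 2y√(1+z²) = 5.60 + 2×1.06×√(1+0.6²) = 8.072 m
R = A/P = 6.610/8.072 = 0.8189 m
Q = (1/n)·A·R^(2/3)·S^(1/2) = (1/0.031) × 6.610 × 0.8189^(2/3) × 0.0017^(1/2) = 7.695 m³/s

7.70 m³/s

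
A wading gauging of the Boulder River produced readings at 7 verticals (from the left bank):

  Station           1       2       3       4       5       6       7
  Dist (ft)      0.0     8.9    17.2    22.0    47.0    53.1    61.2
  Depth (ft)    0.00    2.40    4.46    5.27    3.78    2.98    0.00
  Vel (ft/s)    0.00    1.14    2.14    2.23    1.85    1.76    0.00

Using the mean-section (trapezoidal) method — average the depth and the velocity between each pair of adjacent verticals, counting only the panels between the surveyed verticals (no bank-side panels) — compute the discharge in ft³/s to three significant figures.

382 ft³/s

Panel 1-2: Δb = 8.9 ft, d̄ = (0.00+2.40)/2 = 1.2, v̄ = (0.00+1.14)/2 = 0.57 → q = 8.9×1.2×0.57 = 6.088 ft³/s
Panel 2-3: Δb = 8.3 ft, d̄ = (2.40+4.46)/2 = 3.43, v̄ = (1.14+2.14)/2 = 1.64 → q = 8.3×3.43×1.64 = 46.69 ft³/s
Panel 3-4: Δb = 4.8 ft, d̄ = (4.46+5.27)/2 = 4.865, v̄ = (2.14+2.23)/2 = 2.185 → q = 4.8×4.865×2.185 = 51.02 ft³/s
Panel 4-5: Δb = 25 ft, d̄ = (5.27+3.78)/2 = 4.525, v̄ = (2.23+1.85)/2 = 2.04 → q = 25×4.525×2.04 = 230.8 ft³/s
Panel 5-6: Δb = 6.1 ft, d̄ = (3.78+2.98)/2 = 3.38, v̄ = (1.85+1.76)/2 = 1.805 → q = 6.1×3.38×1.805 = 37.22 ft³/s
Panel 6-7: Δb = 8.1 ft, d̄ = (2.98+0.00)/2 = 1.49, v̄ = (1.76+0.00)/2 = 0.88 → q = 8.1×1.49×0.88 = 10.62 ft³/s
Q = Σ q = 382.4 ft³/s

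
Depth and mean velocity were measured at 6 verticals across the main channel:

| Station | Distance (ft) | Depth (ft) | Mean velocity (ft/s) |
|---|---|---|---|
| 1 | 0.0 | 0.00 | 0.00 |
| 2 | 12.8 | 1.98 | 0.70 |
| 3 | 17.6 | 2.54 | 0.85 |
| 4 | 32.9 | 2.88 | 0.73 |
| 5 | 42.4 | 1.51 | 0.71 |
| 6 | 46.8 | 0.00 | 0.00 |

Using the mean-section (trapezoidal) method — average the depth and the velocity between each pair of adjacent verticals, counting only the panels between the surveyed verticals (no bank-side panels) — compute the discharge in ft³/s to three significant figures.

Panel 1-2: Δb = 12.8 ft, d̄ = (0.00+1.98)/2 = 0.99, v̄ = (0.00+0.70)/2 = 0.35 → q = 12.8×0.99×0.35 = 4.435 ft³/s
Panel 2-3: Δb = 4.8 ft, d̄ = (1.98+2.54)/2 = 2.26, v̄ = (0.70+0.85)/2 = 0.775 → q = 4.8×2.26×0.775 = 8.407 ft³/s
Panel 3-4: Δb = 15.3 ft, d̄ = (2.54+2.88)/2 = 2.71, v̄ = (0.85+0.73)/2 = 0.79 → q = 15.3×2.71×0.79 = 32.76 ft³/s
Panel 4-5: Δb = 9.5 ft, d̄ = (2.88+1.51)/2 = 2.195, v̄ = (0.73+0.71)/2 = 0.72 → q = 9.5×2.195×0.72 = 15.01 ft³/s
Panel 5-6: Δb = 4.4 ft, d̄ = (1.51+0.00)/2 = 0.755, v̄ = (0.71+0.00)/2 = 0.355 → q = 4.4×0.755×0.355 = 1.179 ft³/s
Q = Σ q = 61.79 ft³/s

61.8 ft³/s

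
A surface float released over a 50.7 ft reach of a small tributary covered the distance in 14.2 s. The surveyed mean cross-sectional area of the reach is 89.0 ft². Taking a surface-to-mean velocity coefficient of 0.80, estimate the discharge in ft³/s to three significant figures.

254 ft³/s

v_surface = L / t̄ = 50.7 / 14.2 = 3.570 ft/s
v_mean = 0.80 × 3.570 = 2.856 ft/s
Q = A × v_mean = 89.0 × 2.856 = 254.2 ft³/s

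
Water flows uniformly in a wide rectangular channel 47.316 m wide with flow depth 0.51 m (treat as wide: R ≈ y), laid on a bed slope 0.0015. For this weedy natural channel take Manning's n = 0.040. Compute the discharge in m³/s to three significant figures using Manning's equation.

A = b·y = 47.316 × 0.51 = 24.13 m²
Wide channel: R ≈ y = 0.51 m
Q = (1/n)·A·R^(2/3)·S^(1/2) = (1/0.040) × 24.13 × 0.5100^(2/3) × 0.0015^(1/2) = 14.91 m³/s

14.9 m³/s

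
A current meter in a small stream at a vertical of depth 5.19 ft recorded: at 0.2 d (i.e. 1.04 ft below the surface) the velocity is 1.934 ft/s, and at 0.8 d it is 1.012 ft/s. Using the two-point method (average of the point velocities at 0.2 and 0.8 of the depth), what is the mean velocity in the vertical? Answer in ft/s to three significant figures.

1.47 ft/s

v̄ = (1.934 + 1.012) / 2 = 1.473 ft/s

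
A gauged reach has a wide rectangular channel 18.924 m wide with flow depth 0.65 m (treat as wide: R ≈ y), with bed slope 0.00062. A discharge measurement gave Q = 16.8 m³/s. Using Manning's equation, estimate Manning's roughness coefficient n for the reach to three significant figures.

0.0137

A = b·y = 18.924 × 0.65 = 12.30 m²
Wide channel: R ≈ y = 0.65 m
n = (1/Q)·A·R^(2/3)·S^(1/2) = (1/16.8) × 12.30 × 0.7504 × 0.02490 = 0.01368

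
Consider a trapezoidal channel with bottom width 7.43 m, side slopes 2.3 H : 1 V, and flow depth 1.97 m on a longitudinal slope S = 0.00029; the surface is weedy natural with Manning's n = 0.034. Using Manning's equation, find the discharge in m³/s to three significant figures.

A = (b + z·y)·y = (7.43 + 2.3×1.97)×1.97 = 23.56 m²
P = b + 2y√(1+z²) = 7.43 + 2×1.97×√(1+2.3²) = 17.31 m
R = A/P = 23.56/17.31 = 1.361 m
Q = (1/n)·A·R^(2/3)·S^(1/2) = (1/0.034) × 23.56 × 1.361^(2/3) × 0.00029^(1/2) = 14.50 m³/s

14.5 m³/s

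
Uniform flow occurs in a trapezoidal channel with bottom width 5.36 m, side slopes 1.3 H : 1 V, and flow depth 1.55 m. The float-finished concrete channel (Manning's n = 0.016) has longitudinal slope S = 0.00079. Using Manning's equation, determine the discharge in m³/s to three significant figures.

A = (b + z·y)·y = (5.36 + 1.3×1.55)×1.55 = 11.43 m²
P = b + 2y√(1+z²) = 5.36 + 2×1.55×√(1+1.3²) = 10.44 m
R = A/P = 11.43/10.44 = 1.094 m
Q = (1/n)·A·R^(2/3)·S^(1/2) = (1/0.016) × 11.43 × 1.094^(2/3) × 0.00079^(1/2) = 21.33 m³/s

21.3 m³/s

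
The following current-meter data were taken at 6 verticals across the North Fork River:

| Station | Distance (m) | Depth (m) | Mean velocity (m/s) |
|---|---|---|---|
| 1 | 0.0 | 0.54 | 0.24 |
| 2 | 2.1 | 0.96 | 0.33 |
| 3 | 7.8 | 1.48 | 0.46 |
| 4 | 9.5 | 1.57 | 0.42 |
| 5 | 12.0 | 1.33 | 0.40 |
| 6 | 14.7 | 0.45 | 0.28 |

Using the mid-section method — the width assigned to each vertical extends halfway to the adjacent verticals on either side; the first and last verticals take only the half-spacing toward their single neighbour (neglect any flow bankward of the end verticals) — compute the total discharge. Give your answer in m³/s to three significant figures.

w_1 = (2.1 − 0.0)/2 = 1.05 m; q_1 = 0.24 × 0.54 × 1.05 = 0.1361 m³/s
w_2 = (7.8 − 0.0)/2 = 3.9 m; q_2 = 0.33 × 0.96 × 3.9 = 1.236 m³/s
w_3 = (9.5 − 2.1)/2 = 3.7 m; q_3 = 0.46 × 1.48 × 3.7 = 2.519 m³/s
w_4 = (12.0 − 7.8)/2 = 2.1 m; q_4 = 0.42 × 1.57 × 2.1 = 1.385 m³/s
w_5 = (14.7 − 9.5)/2 = 2.6 m; q_5 = 0.40 × 1.33 × 2.6 = 1.383 m³/s
w_6 = (14.7 − 12.0)/2 = 1.35 m; q_6 = 0.28 × 0.45 × 1.35 = 0.1701 m³/s
Q = Σ qᵢ = 6.829 m³/s

6.83 m³/s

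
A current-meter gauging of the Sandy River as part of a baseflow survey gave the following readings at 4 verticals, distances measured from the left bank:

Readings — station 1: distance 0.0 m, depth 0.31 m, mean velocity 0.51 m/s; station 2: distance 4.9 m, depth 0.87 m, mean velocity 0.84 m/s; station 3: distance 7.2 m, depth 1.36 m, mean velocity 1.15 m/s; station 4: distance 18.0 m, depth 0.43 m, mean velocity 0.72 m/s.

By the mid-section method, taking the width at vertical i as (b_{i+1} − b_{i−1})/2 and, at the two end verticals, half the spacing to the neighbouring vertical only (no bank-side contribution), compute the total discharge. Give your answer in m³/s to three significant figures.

w_1 = (4.9 − 0.0)/2 = 2.45 m; q_1 = 0.51 × 0.31 × 2.45 = 0.3873 m³/s
w_2 = (7.2 − 0.0)/2 = 3.6 m; q_2 = 0.84 × 0.87 × 3.6 = 2.631 m³/s
w_3 = (18.0 − 4.9)/2 = 6.55 m; q_3 = 1.15 × 1.36 × 6.55 = 10.24 m³/s
w_4 = (18.0 − 7.2)/2 = 5.4 m; q_4 = 0.72 × 0.43 × 5.4 = 1.672 m³/s
Q = Σ qᵢ = 14.93 m³/s

14.9 m³/s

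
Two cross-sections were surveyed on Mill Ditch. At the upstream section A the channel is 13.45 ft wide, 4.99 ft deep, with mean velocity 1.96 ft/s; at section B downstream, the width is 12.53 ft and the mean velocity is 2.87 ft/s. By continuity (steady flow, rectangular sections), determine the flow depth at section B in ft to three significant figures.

3.66 ft

Q = A₁V₁ = (13.45×4.99) × 1.96 = 131.5 ft³/s
d₂ = Q/(b₂ V₂) = 131.5/(12.53×2.87) = 3.658 ft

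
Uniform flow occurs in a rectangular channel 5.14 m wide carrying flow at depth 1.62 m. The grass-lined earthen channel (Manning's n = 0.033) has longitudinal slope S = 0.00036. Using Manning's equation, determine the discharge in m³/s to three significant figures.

A = b·y = 5.14 × 1.62 = 8.327 m²
P = b + 2y = 5.14 + 2×1.62 = 8.380 m
R = A/P = 8.327/8.380 = 0.9937 m
Q = (1/n)·A·R^(2/3)·S^(1/2) = (1/0.033) × 8.327 × 0.9937^(2/3) × 0.00036^(1/2) = 4.767 m³/s

4.77 m³/s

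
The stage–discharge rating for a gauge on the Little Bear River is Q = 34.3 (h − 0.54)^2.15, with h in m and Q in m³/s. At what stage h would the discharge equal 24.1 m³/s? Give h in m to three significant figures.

h − h₀ = (Q/C)^(1/b) = (24.1/34.3)^(1/2.15) = 0.8486 m
h = 0.54 + 0.8486 = 1.389 m

1.39 m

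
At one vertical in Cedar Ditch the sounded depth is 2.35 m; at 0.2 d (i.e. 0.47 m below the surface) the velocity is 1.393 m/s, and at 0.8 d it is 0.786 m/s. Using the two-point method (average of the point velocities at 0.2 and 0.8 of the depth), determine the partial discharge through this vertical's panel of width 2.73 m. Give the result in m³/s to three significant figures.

v̄ = (1.393 + 0.786) / 2 = 1.090 m/s
q = v̄ × d × w = 1.090 × 2.35 × 2.73 = 6.990 m³/s

6.99 m³/s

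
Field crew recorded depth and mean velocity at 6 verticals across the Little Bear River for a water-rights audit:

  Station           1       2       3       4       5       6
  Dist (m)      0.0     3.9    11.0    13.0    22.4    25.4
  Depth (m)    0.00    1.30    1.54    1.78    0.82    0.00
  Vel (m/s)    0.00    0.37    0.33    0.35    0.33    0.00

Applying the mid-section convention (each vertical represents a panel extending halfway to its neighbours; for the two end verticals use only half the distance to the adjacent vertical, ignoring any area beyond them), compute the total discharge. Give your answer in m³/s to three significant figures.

10.2 m³/s

w_2 = (11.0 − 0.0)/2 = 5.5 m; q_2 = 0.37 × 1.30 × 5.5 = 2.646 m³/s
w_3 = (13.0 − 3.9)/2 = 4.55 m; q_3 = 0.33 × 1.54 × 4.55 = 2.312 m³/s
w_4 = (22.4 − 11.0)/2 = 5.7 m; q_4 = 0.35 × 1.78 × 5.7 = 3.551 m³/s
w_5 = (25.4 − 13.0)/2 = 6.2 m; q_5 = 0.33 × 0.82 × 6.2 = 1.678 m³/s
Stations 1, 6 contribute zero (depth or velocity is 0).
Q = Σ qᵢ = 10.19 m³/s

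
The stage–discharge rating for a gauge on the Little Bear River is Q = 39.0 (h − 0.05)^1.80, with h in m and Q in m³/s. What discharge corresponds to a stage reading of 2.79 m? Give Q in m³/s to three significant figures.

239 m³/s

Q = 39.0 × (2.79 − 0.05)^1.80 = 39.0 × 2.74^1.80 = 239.3 m³/s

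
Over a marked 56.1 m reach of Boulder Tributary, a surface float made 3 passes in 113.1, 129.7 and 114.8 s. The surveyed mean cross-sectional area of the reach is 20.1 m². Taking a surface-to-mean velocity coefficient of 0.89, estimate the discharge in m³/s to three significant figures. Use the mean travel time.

8.42 m³/s

t̄ = (113.1 + 129.7 + 114.8) / 3 = 119.2 s
v_surface = L / t̄ = 56.1 / 119.2 = 0.4706 m/s
v_mean = 0.89 × 0.4706 = 0.4189 m/s
Q = A × v_mean = 20.1 × 0.4189 = 8.419 m³/s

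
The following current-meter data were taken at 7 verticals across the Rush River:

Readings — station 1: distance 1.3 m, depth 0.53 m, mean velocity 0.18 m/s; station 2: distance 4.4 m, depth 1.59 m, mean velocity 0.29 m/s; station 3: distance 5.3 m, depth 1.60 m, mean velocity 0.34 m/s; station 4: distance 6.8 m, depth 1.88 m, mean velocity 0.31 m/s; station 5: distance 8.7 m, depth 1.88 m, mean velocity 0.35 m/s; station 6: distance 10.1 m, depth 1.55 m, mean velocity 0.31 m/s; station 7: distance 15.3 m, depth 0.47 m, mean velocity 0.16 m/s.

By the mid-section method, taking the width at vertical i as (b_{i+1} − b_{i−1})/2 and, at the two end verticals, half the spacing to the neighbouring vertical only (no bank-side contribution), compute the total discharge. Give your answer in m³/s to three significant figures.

w_1 = (4.4 − 1.3)/2 = 1.55 m; q_1 = 0.18 × 0.53 × 1.55 = 0.1479 m³/s
w_2 = (5.3 − 1.3)/2 = 2 m; q_2 = 0.29 × 1.59 × 2 = 0.9222 m³/s
w_3 = (6.8 − 4.4)/2 = 1.2 m; q_3 = 0.34 × 1.60 × 1.2 = 0.6528 m³/s
w_4 = (8.7 − 5.3)/2 = 1.7 m; q_4 = 0.31 × 1.88 × 1.7 = 0.9908 m³/s
w_5 = (10.1 − 6.8)/2 = 1.65 m; q_5 = 0.35 × 1.88 × 1.65 = 1.086 m³/s
w_6 = (15.3 − 8.7)/2 = 3.3 m; q_6 = 0.31 × 1.55 × 3.3 = 1.586 m³/s
w_7 = (15.3 − 10.1)/2 = 2.6 m; q_7 = 0.16 × 0.47 × 2.6 = 0.1955 m³/s
Q = Σ qᵢ = 5.581 m³/s

5.58 m³/s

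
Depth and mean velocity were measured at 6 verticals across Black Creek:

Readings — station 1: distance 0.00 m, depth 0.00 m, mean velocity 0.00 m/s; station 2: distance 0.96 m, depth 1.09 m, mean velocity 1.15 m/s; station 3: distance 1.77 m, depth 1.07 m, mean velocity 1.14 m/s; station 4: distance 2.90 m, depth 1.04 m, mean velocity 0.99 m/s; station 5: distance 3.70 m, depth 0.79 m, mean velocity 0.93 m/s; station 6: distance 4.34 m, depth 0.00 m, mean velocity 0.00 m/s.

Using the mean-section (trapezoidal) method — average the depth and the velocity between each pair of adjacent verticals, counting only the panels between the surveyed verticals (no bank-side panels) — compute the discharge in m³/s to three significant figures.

3.39 m³/s

Panel 1-2: Δb = 0.96 m, d̄ = (0.00+1.09)/2 = 0.545, v̄ = (0.00+1.15)/2 = 0.575 → q = 0.96×0.545×0.575 = 0.3008 m³/s
Panel 2-3: Δb = 0.81 m, d̄ = (1.09+1.07)/2 = 1.08, v̄ = (1.15+1.14)/2 = 1.145 → q = 0.81×1.08×1.145 = 1.002 m³/s
Panel 3-4: Δb = 1.13 m, d̄ = (1.07+1.04)/2 = 1.055, v̄ = (1.14+0.99)/2 = 1.065 → q = 1.13×1.055×1.065 = 1.270 m³/s
Panel 4-5: Δb = 0.8 m, d̄ = (1.04+0.79)/2 = 0.915, v̄ = (0.99+0.93)/2 = 0.96 → q = 0.8×0.915×0.96 = 0.7027 m³/s
Panel 5-6: Δb = 0.64 m, d̄ = (0.79+0.00)/2 = 0.395, v̄ = (0.93+0.00)/2 = 0.465 → q = 0.64×0.395×0.465 = 0.1176 m³/s
Q = Σ q = 3.392 m³/s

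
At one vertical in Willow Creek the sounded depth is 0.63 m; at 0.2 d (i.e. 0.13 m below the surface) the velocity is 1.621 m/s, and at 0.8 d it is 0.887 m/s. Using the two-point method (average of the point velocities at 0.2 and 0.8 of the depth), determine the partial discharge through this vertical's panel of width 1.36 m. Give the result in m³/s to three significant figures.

v̄ = (1.621 + 0.887) / 2 = 1.254 m/s
q = v̄ × d × w = 1.254 × 0.63 × 1.36 = 1.074 m³/s

1.07 m³/s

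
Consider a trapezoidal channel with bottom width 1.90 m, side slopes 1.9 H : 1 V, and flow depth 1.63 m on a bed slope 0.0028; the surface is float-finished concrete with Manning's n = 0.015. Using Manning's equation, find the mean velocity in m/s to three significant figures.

A = (b + z·y)·y = (1.90 + 1.9×1.63)×1.63 = 8.145 m²
P = b + 2y√(1+z²) = 1.90 + 2×1.63×√(1+1.9²) = 8.900 m
R = A/P = 8.145/8.900 = 0.9152 m
Q = (1/n)·A·R^(2/3)·S^(1/2) = (1/0.015) × 8.145 × 0.9152^(2/3) × 0.0028^(1/2) = 27.09 m³/s
V = Q/A = 27.09/8.145 = 3.325 m/s

3.33 m/s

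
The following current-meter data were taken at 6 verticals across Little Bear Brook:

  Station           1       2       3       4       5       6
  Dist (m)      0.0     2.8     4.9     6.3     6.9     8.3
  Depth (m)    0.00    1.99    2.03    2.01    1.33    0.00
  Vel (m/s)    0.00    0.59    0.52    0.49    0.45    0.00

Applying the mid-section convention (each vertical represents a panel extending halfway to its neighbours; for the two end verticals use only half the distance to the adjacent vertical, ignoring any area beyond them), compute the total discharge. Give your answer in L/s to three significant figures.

w_2 = (4.9 − 0.0)/2 = 2.45 m; q_2 = 0.59 × 1.99 × 2.45 = 2.877 m³/s
w_3 = (6.3 − 2.8)/2 = 1.75 m; q_3 = 0.52 × 2.03 × 1.75 = 1.847 m³/s
w_4 = (6.9 − 4.9)/2 = 1 m; q_4 = 0.49 × 2.01 × 1 = 0.9849 m³/s
w_5 = (8.3 − 6.3)/2 = 1 m; q_5 = 0.45 × 1.33 × 1 = 0.5985 m³/s
Stations 1, 6 contribute zero (depth or velocity is 0).
Q = Σ qᵢ = 6.307 m³/s
= 6.307 × 1000 = 6307 L/s

6310 L/s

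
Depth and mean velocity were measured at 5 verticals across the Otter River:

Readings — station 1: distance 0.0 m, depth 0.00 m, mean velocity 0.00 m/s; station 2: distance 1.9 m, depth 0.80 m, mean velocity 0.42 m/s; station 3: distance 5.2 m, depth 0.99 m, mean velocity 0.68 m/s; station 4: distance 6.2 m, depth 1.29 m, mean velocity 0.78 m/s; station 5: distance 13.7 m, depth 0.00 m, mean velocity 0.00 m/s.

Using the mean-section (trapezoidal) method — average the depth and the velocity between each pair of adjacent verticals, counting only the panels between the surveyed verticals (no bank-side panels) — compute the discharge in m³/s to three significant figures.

4.50 m³/s

Panel 1-2: Δb = 1.9 m, d̄ = (0.00+0.80)/2 = 0.4, v̄ = (0.00+0.42)/2 = 0.21 → q = 1.9×0.4×0.21 = 0.1596 m³/s
Panel 2-3: Δb = 3.3 m, d̄ = (0.80+0.99)/2 = 0.895, v̄ = (0.42+0.68)/2 = 0.55 → q = 3.3×0.895×0.55 = 1.624 m³/s
Panel 3-4: Δb = 1 m, d̄ = (0.99+1.29)/2 = 1.14, v̄ = (0.68+0.78)/2 = 0.73 → q = 1×1.14×0.73 = 0.8322 m³/s
Panel 4-5: Δb = 7.5 m, d̄ = (1.29+0.00)/2 = 0.645, v̄ = (0.78+0.00)/2 = 0.39 → q = 7.5×0.645×0.39 = 1.887 m³/s
Q = Σ q = 4.503 m³/s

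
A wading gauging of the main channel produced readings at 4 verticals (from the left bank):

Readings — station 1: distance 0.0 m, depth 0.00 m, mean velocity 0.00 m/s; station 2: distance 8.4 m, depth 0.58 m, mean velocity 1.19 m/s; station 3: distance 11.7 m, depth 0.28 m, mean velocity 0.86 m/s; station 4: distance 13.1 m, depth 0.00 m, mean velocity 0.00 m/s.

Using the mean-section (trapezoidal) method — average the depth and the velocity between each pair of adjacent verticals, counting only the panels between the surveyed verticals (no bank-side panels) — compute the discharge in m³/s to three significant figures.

Panel 1-2: Δb = 8.4 m, d̄ = (0.00+0.58)/2 = 0.29, v̄ = (0.00+1.19)/2 = 0.595 → q = 8.4×0.29×0.595 = 1.449 m³/s
Panel 2-3: Δb = 3.3 m, d̄ = (0.58+0.28)/2 = 0.43, v̄ = (1.19+0.86)/2 = 1.025 → q = 3.3×0.43×1.025 = 1.454 m³/s
Panel 3-4: Δb = 1.4 m, d̄ = (0.28+0.00)/2 = 0.14, v̄ = (0.86+0.00)/2 = 0.43 → q = 1.4×0.14×0.43 = 0.08428 m³/s
Q = Σ q = 2.988 m³/s

2.99 m³/s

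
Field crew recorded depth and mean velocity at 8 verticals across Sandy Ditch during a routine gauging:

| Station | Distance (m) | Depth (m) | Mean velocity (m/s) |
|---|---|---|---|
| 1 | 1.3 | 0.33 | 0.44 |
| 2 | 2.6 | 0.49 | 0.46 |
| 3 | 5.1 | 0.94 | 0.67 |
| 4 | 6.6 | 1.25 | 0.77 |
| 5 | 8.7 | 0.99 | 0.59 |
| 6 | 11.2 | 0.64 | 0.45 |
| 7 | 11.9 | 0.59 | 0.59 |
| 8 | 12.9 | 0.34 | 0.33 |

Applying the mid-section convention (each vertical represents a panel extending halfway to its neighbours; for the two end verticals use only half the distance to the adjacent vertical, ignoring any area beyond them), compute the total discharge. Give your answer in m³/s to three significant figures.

w_1 = (2.6 − 1.3)/2 = 0.65 m; q_1 = 0.44 × 0.33 × 0.65 = 0.09438 m³/s
w_2 = (5.1 − 1.3)/2 = 1.9 m; q_2 = 0.46 × 0.49 × 1.9 = 0.4283 m³/s
w_3 = (6.6 − 2.6)/2 = 2 m; q_3 = 0.67 × 0.94 × 2 = 1.260 m³/s
w_4 = (8.7 − 5.1)/2 = 1.8 m; q_4 = 0.77 × 1.25 × 1.8 = 1.733 m³/s
w_5 = (11.2 − 6.6)/2 = 2.3 m; q_5 = 0.59 × 0.99 × 2.3 = 1.343 m³/s
w_6 = (11.9 − 8.7)/2 = 1.6 m; q_6 = 0.45 × 0.64 × 1.6 = 0.4608 m³/s
w_7 = (12.9 − 11.2)/2 = 0.85 m; q_7 = 0.59 × 0.59 × 0.85 = 0.2959 m³/s
w_8 = (12.9 − 11.9)/2 = 0.5 m; q_8 = 0.33 × 0.34 × 0.5 = 0.05610 m³/s
Q = Σ qᵢ = 5.671 m³/s

5.67 m³/s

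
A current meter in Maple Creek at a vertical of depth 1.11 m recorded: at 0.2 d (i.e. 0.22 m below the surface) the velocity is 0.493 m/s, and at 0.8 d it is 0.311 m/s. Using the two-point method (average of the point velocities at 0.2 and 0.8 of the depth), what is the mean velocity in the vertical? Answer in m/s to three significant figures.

v̄ = (0.493 + 0.311) / 2 = 0.4020 m/s

0.402 m/s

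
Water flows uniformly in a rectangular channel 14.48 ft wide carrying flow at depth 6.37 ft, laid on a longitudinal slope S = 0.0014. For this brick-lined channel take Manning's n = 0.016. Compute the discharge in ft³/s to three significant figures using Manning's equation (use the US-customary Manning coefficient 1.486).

A = b·y = 14.48 × 6.37 = 92.24 ft²
P = b + 2y = 14.48 + 2×6.37 = 27.22 ft
R = A/P = 92.24/27.22 = 3.389 ft
Q = (1.486/n)·A·R^(2/3)·S^(1/2) = (1.486/0.016) × 92.24 × 3.389^(2/3) × 0.0014^(1/2) = 723.1 ft³/s

723 ft³/s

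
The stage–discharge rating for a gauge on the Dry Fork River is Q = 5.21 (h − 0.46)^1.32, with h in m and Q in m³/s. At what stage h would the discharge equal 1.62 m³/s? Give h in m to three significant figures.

0.873 m

h − h₀ = (Q/C)^(1/b) = (1.62/5.21)^(1/1.32) = 0.4127 m
h = 0.46 + 0.4127 = 0.8727 m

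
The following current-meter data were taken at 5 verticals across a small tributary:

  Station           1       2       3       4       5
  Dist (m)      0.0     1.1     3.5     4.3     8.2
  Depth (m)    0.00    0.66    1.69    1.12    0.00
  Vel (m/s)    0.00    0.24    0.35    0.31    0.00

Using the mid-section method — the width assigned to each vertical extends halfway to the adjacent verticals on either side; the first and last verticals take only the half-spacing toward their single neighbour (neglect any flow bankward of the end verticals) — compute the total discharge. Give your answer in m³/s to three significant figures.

w_2 = (3.5 − 0.0)/2 = 1.75 m; q_2 = 0.24 × 0.66 × 1.75 = 0.2772 m³/s
w_3 = (4.3 − 1.1)/2 = 1.6 m; q_3 = 0.35 × 1.69 × 1.6 = 0.9464 m³/s
w_4 = (8.2 − 3.5)/2 = 2.35 m; q_4 = 0.31 × 1.12 × 2.35 = 0.8159 m³/s
Stations 1, 5 contribute zero (depth or velocity is 0).
Q = Σ qᵢ = 2.040 m³/s

2.04 m³/s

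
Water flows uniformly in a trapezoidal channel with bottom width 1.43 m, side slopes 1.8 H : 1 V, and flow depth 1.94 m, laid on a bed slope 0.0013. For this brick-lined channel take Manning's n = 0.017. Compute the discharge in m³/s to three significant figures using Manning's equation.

20.4 m³/s

A = (b + z·y)·y = (1.43 + 1.8×1.94)×1.94 = 9.549 m²
P = b + 2y√(1+z²) = 1.43 + 2×1.94×√(1+1.8²) = 9.419 m
R = A/P = 9.549/9.419 = 1.014 m
Q = (1/n)·A·R^(2/3)·S^(1/2) = (1/0.017) × 9.549 × 1.014^(2/3) × 0.0013^(1/2) = 20.44 m³/s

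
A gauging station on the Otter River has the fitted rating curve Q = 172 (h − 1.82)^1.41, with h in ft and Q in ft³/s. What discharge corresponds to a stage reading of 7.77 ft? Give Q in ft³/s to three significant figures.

2130 ft³/s

Q = 172 × (7.77 − 1.82)^1.41 = 172 × 5.95^1.41 = 2126 ft³/s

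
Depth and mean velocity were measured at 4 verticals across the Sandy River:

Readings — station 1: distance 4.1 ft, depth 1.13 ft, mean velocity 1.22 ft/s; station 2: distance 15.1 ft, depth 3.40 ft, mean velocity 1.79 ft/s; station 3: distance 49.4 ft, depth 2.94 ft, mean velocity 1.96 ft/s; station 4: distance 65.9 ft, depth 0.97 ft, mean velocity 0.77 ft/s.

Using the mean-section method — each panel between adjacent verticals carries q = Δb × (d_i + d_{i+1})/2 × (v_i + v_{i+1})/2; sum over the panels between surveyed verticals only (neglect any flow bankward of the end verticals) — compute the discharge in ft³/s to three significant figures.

Panel 1-2: Δb = 11 ft, d̄ = (1.13+3.40)/2 = 2.265, v̄ = (1.22+1.79)/2 = 1.505 → q = 11×2.265×1.505 = 37.50 ft³/s
Panel 2-3: Δb = 34.3 ft, d̄ = (3.40+2.94)/2 = 3.17, v̄ = (1.79+1.96)/2 = 1.875 → q = 34.3×3.17×1.875 = 203.9 ft³/s
Panel 3-4: Δb = 16.5 ft, d̄ = (2.94+0.97)/2 = 1.955, v̄ = (1.96+0.77)/2 = 1.365 → q = 16.5×1.955×1.365 = 44.03 ft³/s
Q = Σ q = 285.4 ft³/s

285 ft³/s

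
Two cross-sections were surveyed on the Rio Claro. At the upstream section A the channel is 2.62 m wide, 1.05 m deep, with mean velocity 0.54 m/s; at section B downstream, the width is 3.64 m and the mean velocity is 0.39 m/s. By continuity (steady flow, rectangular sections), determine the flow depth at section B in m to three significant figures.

1.05 m

Q = A₁V₁ = (2.62×1.05) × 0.54 = 1.486 m³/s
d₂ = Q/(b₂ V₂) = 1.486/(3.64×0.39) = 1.046 m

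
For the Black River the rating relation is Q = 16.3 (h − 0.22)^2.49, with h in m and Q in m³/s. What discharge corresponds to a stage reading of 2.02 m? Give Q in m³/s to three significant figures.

70.4 m³/s

Q = 16.3 × (2.02 − 0.22)^2.49 = 16.3 × 1.8^2.49 = 70.44 m³/s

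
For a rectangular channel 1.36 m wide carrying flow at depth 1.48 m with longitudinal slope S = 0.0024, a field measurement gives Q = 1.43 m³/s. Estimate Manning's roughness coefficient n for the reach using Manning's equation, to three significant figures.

A = b·y = 1.36 × 1.48 = 2.013 m²
P = b + 2y = 1.36 + 2×1.48 = 4.320 m
R = A/P = 2.013/4.320 = 0.4659 m
n = (1/Q)·A·R^(2/3)·S^(1/2) = (1/1.43) × 2.013 × 0.6010 × 0.04899 = 0.04144

0.0414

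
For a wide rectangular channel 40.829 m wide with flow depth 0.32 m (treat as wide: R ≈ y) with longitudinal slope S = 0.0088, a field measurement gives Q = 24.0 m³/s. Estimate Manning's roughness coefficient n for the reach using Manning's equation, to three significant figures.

0.0239

A = b·y = 40.829 × 0.32 = 13.07 m²
Wide channel: R ≈ y = 0.32 m
n = (1/Q)·A·R^(2/3)·S^(1/2) = (1/24.0) × 13.07 × 0.4678 × 0.09381 = 0.02389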